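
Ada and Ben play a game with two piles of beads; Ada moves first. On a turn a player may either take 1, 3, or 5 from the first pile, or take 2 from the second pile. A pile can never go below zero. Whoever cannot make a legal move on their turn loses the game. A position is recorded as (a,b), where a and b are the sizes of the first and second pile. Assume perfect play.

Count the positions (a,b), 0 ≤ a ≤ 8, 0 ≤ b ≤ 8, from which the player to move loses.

Positions with no move are L. A position that does have a move is losing for the player to move precisely when every available move leads to a winning position for the opponent. Fill in the labels:
Every move lowers a or b (never raises either), so fill the grid row by row in increasing a, and left to right within a row: each cell's successors are then already labelled.
      b=0  b=1  b=2  b=3  b=4  b=5  b=6  b=7  b=8
a=0:    L    L    W    W    L    L    W    W    L
a=1:    W    W    L    L    W    W    L    L    W
a=2:    L    L    W    W    L    L    W    W    L
a=3:    W    W    L    L    W    W    L    L    W
a=4:    L    L    W    W    L    L    W    W    L
a=5:    W    W    L    L    W    W    L    L    W
a=6:    L    L    W    W    L    L    W    W    L
a=7:    W    W    L    L    W    W    L    L    W
a=8:    L    L    W    W    L    L    W    W    L
Cells with no legal move (terminal, hence L): (0,0), (0,1).
The remaining L cells, each justified by listing all of its moves:
(0,4): the only move is to (0,2)(W), a W ⇒ L
(0,5): the only move is to (0,3)(W), a W ⇒ L
(0,8): the only move is to (0,6)(W), a W ⇒ L
(1,2): moves to (0,2)(W), (1,0)(W); every one is W ⇒ L
(1,3): moves to (0,3)(W), (1,1)(W); every one is W ⇒ L
(1,6): moves to (0,6)(W), (1,4)(W); every one is W ⇒ L
(1,7): moves to (0,7)(W), (1,5)(W); every one is W ⇒ L
(2,0): the only move is to (1,0)(W), a W ⇒ L
(2,1): the only move is to (1,1)(W), a W ⇒ L
(2,4): moves to (1,4)(W), (2,2)(W); every one is W ⇒ L
(2,5): moves to (1,5)(W), (2,3)(W); every one is W ⇒ L
(2,8): moves to (1,8)(W), (2,6)(W); every one is W ⇒ L
(3,2): moves to (2,2)(W), (0,2)(W), (3,0)(W); every one is W ⇒ L
(3,3): moves to (2,3)(W), (0,3)(W), (3,1)(W); every one is W ⇒ L
(3,6): moves to (2,6)(W), (0,6)(W), (3,4)(W); every one is W ⇒ L
(3,7): moves to (2,7)(W), (0,7)(W), (3,5)(W); every one is W ⇒ L
(4,0): moves to (3,0)(W), (1,0)(W); every one is W ⇒ L
(4,1): moves to (3,1)(W), (1,1)(W); every one is W ⇒ L
(4,4): moves to (3,4)(W), (1,4)(W), (4,2)(W); every one is W ⇒ L
(4,5): moves to (3,5)(W), (1,5)(W), (4,3)(W); every one is W ⇒ L
(4,8): moves to (3,8)(W), (1,8)(W), (4,6)(W); every one is W ⇒ L
(5,2): moves to (4,2)(W), (2,2)(W), (0,2)(W), (5,0)(W); every one is W ⇒ L
(5,3): moves to (4,3)(W), (2,3)(W), (0,3)(W), (5,1)(W); every one is W ⇒ L
(5,6): moves to (4,6)(W), (2,6)(W), (0,6)(W), (5,4)(W); every one is W ⇒ L
(5,7): moves to (4,7)(W), (2,7)(W), (0,7)(W), (5,5)(W); every one is W ⇒ L
(6,0): moves to (5,0)(W), (3,0)(W), (1,0)(W); every one is W ⇒ L
(6,1): moves to (5,1)(W), (3,1)(W), (1,1)(W); every one is W ⇒ L
(6,4): moves to (5,4)(W), (3,4)(W), (1,4)(W), (6,2)(W); every one is W ⇒ L
(6,5): moves to (5,5)(W), (3,5)(W), (1,5)(W), (6,3)(W); every one is W ⇒ L
(6,8): moves to (5,8)(W), (3,8)(W), (1,8)(W), (6,6)(W); every one is W ⇒ L
(7,2): moves to (6,2)(W), (4,2)(W), (2,2)(W), (7,0)(W); every one is W ⇒ L
(7,3): moves to (6,3)(W), (4,3)(W), (2,3)(W), (7,1)(W); every one is W ⇒ L
(7,6): moves to (6,6)(W), (4,6)(W), (2,6)(W), (7,4)(W); every one is W ⇒ L
(7,7): moves to (6,7)(W), (4,7)(W), (2,7)(W), (7,5)(W); every one is W ⇒ L
(8,0): moves to (7,0)(W), (5,0)(W), (3,0)(W); every one is W ⇒ L
(8,1): moves to (7,1)(W), (5,1)(W), (3,1)(W); every one is W ⇒ L
(8,4): moves to (7,4)(W), (5,4)(W), (3,4)(W), (8,2)(W); every one is W ⇒ L
(8,5): moves to (7,5)(W), (5,5)(W), (3,5)(W), (8,3)(W); every one is W ⇒ L
(8,8): moves to (7,8)(W), (5,8)(W), (3,8)(W), (8,6)(W); every one is W ⇒ L
Every other cell has at least one move into one of the L cells above, so it is W.
L cells per row: a=0: 5, a=1: 4, a=2: 5, a=3: 4, a=4: 5, a=5: 4, a=6: 5, a=7: 4, a=8: 5; total 41.

41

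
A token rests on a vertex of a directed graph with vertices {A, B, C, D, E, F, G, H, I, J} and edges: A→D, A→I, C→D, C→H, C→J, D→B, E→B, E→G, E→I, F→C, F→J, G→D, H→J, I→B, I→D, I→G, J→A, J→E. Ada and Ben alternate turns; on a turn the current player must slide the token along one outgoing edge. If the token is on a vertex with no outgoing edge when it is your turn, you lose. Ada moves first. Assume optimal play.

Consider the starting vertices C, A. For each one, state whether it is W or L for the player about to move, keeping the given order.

Work bottom-up. With no move the player to move loses. Otherwise the position is W if at least one move leads to an L position for the opponent, and L if every move leads to a W.
Every edge goes from a vertex to one that appears earlier in the order B, D, G, I, E, A, J, H, C, F, so processing vertices in that order labels each vertex after all of its successors.
B: no outgoing edge → L
D: reaches L-position B → W
G: only reaches D(W), which is W → L
I: reaches L-position G → W
E: reaches L-position G → W
A: only reaches I(W), D(W), all W → L
J: reaches L-position A → W
H: only reaches J(W), which is W → L
C: reaches L-position H → W
F: only reaches C(W), J(W), all W → L

C: W, A: L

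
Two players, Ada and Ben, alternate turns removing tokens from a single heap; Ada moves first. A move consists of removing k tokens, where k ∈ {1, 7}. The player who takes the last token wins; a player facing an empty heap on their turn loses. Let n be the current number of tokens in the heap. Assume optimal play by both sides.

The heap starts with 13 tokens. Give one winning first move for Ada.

Remove 1, leaving 12.

Compute win/loss labels from the base case upward. A position with no move is L. Any other position is W if it can reach an L in one move, else L.
n=0: no move → L
n=1: W (go to 0, an L position)
n=2: L (sole option 1(W) is W)
n=3: W (go to 2, an L position)
n=4: L (sole option 3(W) is W)
n=5: W (go to 4, an L position)
n=6: L (sole option 5(W) is W)
n=7: W (go to 6, an L position)
n=8: L (options 7(W), 1(W) are all W)
n=9: W (go to 8, an L position)
n=10: L (options 9(W), 3(W) are all W)
n=11: W (go to 10, an L position)
n=12: L (options 11(W), 5(W) are all W)
n=13: W (go to 12, an L position)
From 13, the L positions reachable in one move are: 12, 6. Any move reaching one of these is winning.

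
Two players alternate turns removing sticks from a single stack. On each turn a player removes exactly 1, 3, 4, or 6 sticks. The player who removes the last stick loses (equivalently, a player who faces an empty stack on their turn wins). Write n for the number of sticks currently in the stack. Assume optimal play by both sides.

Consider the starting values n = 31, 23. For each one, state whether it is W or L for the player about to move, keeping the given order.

Label each position W (a win for the player to move) or L (a loss). A position with no legal move is W; any other position is W exactly when some move reaches an L, and L when every move reaches a W.
n=0: no move; the opponent has just taken the last stick and therefore loses → W
n=1: the only move is to 0(W), a W ⇒ L
n=2: can move to 1, which is L ⇒ W
n=3: moves to 2(W), 0(W); every one is W ⇒ L
n=4: can move to 3, which is L ⇒ W
n=5: can move to 1, which is L ⇒ W
n=6: can move to 3, which is L ⇒ W
n=7: can move to 3, which is L ⇒ W
n=8: moves to 7(W), 5(W), 4(W), 2(W); every one is W ⇒ L
n=9: can move to 8, which is L ⇒ W
n=10: moves to 9(W), 7(W), 6(W), 4(W); every one is W ⇒ L
n=11: can move to 10, which is L ⇒ W
n=12: can move to 8, which is L ⇒ W
n=13: can move to 10, which is L ⇒ W
n=14: can move to 10, which is L ⇒ W
n=15: moves to 14(W), 12(W), 11(W), 9(W); every one is W ⇒ L
n=16: can move to 15, which is L ⇒ W
n=17: moves to 16(W), 14(W), 13(W), 11(W); every one is W ⇒ L
n=18: can move to 17, which is L ⇒ W
n=19: can move to 15, which is L ⇒ W
n=20: can move to 17, which is L ⇒ W
n=21: can move to 17, which is L ⇒ W
n=22: moves to 21(W), 19(W), 18(W), 16(W); every one is W ⇒ L
n=23: can move to 22, which is L ⇒ W
n=24: moves to 23(W), 21(W), 20(W), 18(W); every one is W ⇒ L
n=25: can move to 24, which is L ⇒ W
n=26: can move to 22, which is L ⇒ W
n=27: can move to 24, which is L ⇒ W
n=28: can move to 24, which is L ⇒ W
n=29: moves to 28(W), 26(W), 25(W), 23(W); every one is W ⇒ L
n=30: can move to 29, which is L ⇒ W
n=31: moves to 30(W), 28(W), 27(W), 25(W); every one is W ⇒ L

31: L, 23: W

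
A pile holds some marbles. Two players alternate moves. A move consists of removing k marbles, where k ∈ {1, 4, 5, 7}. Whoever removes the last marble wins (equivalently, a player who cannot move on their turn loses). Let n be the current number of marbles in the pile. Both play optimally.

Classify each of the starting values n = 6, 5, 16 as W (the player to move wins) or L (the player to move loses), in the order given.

6: W, 5: W, 16: L

Build the W/L table. Terminal = L. A non-terminal position is W if it has a move to some L; otherwise it is L.
n=0: no move → L
n=1: reaches L-position 0 → W
n=2: only reaches 1(W), which is W → L
n=3: reaches L-position 2 → W
n=4: reaches L-position 0 → W
n=5: reaches L-position 0 → W
n=6: reaches L-position 2 → W
n=7: reaches L-position 2 → W
n=8: only reaches 7(W), 4(W), 3(W), 1(W), all W → L
n=9: reaches L-position 8 → W
n=10: only reaches 9(W), 6(W), 5(W), 3(W), all W → L
n=11: reaches L-position 10 → W
n=12: reaches L-position 8 → W
n=13: reaches L-position 8 → W
n=14: reaches L-position 10 → W
n=15: reaches L-position 10 → W
n=16: only reaches 15(W), 12(W), 11(W), 9(W), all W → L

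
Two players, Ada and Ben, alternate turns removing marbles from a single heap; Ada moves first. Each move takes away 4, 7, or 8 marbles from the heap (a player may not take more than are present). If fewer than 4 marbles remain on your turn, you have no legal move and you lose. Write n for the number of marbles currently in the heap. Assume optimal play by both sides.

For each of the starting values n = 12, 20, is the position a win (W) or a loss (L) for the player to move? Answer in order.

12: L, 20: W

Work bottom-up. With no move the player to move loses. Otherwise the position is W if at least one move leads to an L position for the opponent, and L if every move leads to a W.
n=0: no move → L
n=1: no move → L
n=2: no move → L
n=3: no move → L
n=4: →0(L), so W
n=5: →1(L), so W
n=6: →2(L), so W
n=7: →3(L), so W
n=8: →1(L), so W
n=9: →2(L), so W
n=10: →3(L), so W
n=11: →3(L), so W
n=12: →8(W), 5(W), 4(W) — all W, so L
n=13: →9(W), 6(W), 5(W) — all W, so L
n=14: →10(W), 7(W), 6(W) — all W, so L
n=15: →11(W), 8(W), 7(W) — all W, so L
n=16: →12(L), so W
n=17: →13(L), so W
n=18: →14(L), so W
n=19: →15(L), so W
n=20: →13(L), so W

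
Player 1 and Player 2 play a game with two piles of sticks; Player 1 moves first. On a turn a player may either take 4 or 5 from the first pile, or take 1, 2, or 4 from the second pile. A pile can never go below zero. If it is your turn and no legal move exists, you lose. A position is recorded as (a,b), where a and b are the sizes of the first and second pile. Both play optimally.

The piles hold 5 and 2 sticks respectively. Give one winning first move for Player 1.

Build the W/L table. Terminal = L. A non-terminal position is W if it has a move to some L; otherwise it is L.
No move ever increases a pile, so every position that can arise here has a ≤ 5 and b ≤ 2; it is enough to label the cells with 0 ≤ a ≤ 5 and 0 ≤ b ≤ 2.
Every move lowers a or b (never raises either), so fill the grid row by row in increasing a, and left to right within a row: each cell's successors are then already labelled.
      b=0  b=1  b=2
a=0:    L    W    W
a=1:    L    W    W
a=2:    L    W    W
a=3:    L    W    W
a=4:    W    L    W
a=5:    W    L    W
Cells with no legal move (terminal, hence L): (0,0), (1,0), (2,0), (3,0).
The remaining L cells, each justified by listing all of its moves:
(4,1): →(0,1)(W), (4,0)(W) — all W, so L
(5,1): →(1,1)(W), (0,1)(W), (5,0)(W) — all W, so L
Every other cell has at least one move into one of the L cells above, so it is W.
From (5,2), the L positions reachable in one move are: (5,1).

Move to (5,1).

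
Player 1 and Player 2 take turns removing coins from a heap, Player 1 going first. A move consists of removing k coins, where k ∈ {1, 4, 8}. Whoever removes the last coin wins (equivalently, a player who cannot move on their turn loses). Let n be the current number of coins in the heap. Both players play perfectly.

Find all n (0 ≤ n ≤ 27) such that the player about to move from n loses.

0, 2, 5, 7, 12, 14, 17, 19, 24, 26

Build the W/L table. Terminal = L. A non-terminal position is W if it has a move to some L; otherwise it is L.
n=0: no move → L
n=1: reaches L-position 0 → W
n=2: only reaches 1(W), which is W → L
n=3: reaches L-position 2 → W
n=4: reaches L-position 0 → W
n=5: only reaches 4(W), 1(W), all W → L
n=6: reaches L-position 5 → W
n=7: only reaches 6(W), 3(W), all W → L
n=8: reaches L-position 7 → W
n=9: reaches L-position 5 → W
n=10: reaches L-position 2 → W
n=11: reaches L-position 7 → W
n=12: only reaches 11(W), 8(W), 4(W), all W → L
n=13: reaches L-position 12 → W
n=14: only reaches 13(W), 10(W), 6(W), all W → L
n=15: reaches L-position 14 → W
n=16: reaches L-position 12 → W
n=17: only reaches 16(W), 13(W), 9(W), all W → L
n=18: reaches L-position 17 → W
n=19: only reaches 18(W), 15(W), 11(W), all W → L
n=20: reaches L-position 19 → W
n=21: reaches L-position 17 → W
n=22: reaches L-position 14 → W
n=23: reaches L-position 19 → W
n=24: only reaches 23(W), 20(W), 16(W), all W → L
n=25: reaches L-position 24 → W
n=26: only reaches 25(W), 22(W), 18(W), all W → L
n=27: reaches L-position 26 → W
Reading off the rows marked L gives the requested list; there are 10 such values of n.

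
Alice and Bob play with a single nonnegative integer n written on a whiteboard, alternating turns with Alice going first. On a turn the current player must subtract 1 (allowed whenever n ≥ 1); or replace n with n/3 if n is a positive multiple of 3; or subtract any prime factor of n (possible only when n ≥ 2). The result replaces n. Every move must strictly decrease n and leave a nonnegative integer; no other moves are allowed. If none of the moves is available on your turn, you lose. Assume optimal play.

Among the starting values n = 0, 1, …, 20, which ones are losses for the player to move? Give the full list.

Label each position W (a win for the player to move) or L (a loss). A position with no legal move is L; any other position is W exactly when some move reaches an L, and L when every move reaches a W.
n=0: no move → L
n=1: reaches L-position 0 → W
n=2: reaches L-position 0 → W
n=3: reaches L-position 0 → W
n=4: only reaches 2(W), 3(W), all W → L
n=5: reaches L-position 0 → W
n=6: reaches L-position 4 → W
n=7: reaches L-position 0 → W
n=8: only reaches 6(W), 7(W), all W → L
n=9: reaches L-position 8 → W
n=10: reaches L-position 8 → W
n=11: reaches L-position 0 → W
n=12: reaches L-position 4 → W
n=13: reaches L-position 0 → W
n=14: only reaches 7(W), 12(W), 13(W), all W → L
n=15: reaches L-position 14 → W
n=16: reaches L-position 14 → W
n=17: reaches L-position 0 → W
n=18: only reaches 6(W), 15(W), 16(W), 17(W), all W → L
n=19: reaches L-position 0 → W
n=20: reaches L-position 18 → W
The losing starting values of n are exactly the entries labelled L in this table (5 of them).

0, 4, 8, 14, 18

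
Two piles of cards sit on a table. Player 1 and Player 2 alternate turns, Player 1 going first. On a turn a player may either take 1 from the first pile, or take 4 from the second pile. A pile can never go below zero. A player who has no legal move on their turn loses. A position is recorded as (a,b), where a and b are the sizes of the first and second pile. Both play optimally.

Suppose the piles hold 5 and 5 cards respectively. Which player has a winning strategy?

Player 2 wins.

Work bottom-up. With no move the player to move loses. Otherwise the position is W if at least one move leads to an L position for the opponent, and L if every move leads to a W.
No move ever increases a pile, so every position that can arise here has a ≤ 5 and b ≤ 5; it is enough to label the cells with 0 ≤ a ≤ 5 and 0 ≤ b ≤ 5.
Every move lowers a or b (never raises either), so fill the grid row by row in increasing a, and left to right within a row: each cell's successors are then already labelled.
      b=0  b=1  b=2  b=3  b=4  b=5
a=0:    L    L    L    L    W    W
a=1:    W    W    W    W    L    L
a=2:    L    L    L    L    W    W
a=3:    W    W    W    W    L    L
a=4:    L    L    L    L    W    W
a=5:    W    W    W    W    L    L
Cells with no legal move (terminal, hence L): (0,0), (0,1), (0,2), (0,3).
The remaining L cells, each justified by listing all of its moves:
(1,4): →(0,4)(W), (1,0)(W) — all W, so L
(1,5): →(0,5)(W), (1,1)(W) — all W, so L
(2,0): →(1,0)(W) only, which is W, so L
(2,1): →(1,1)(W) only, which is W, so L
(2,2): →(1,2)(W) only, which is W, so L
(2,3): →(1,3)(W) only, which is W, so L
(3,4): →(2,4)(W), (3,0)(W) — all W, so L
(3,5): →(2,5)(W), (3,1)(W) — all W, so L
(4,0): →(3,0)(W) only, which is W, so L
(4,1): →(3,1)(W) only, which is W, so L
(4,2): →(3,2)(W) only, which is W, so L
(4,3): →(3,3)(W) only, which is W, so L
(5,4): →(4,4)(W), (5,0)(W) — all W, so L
(5,5): →(4,5)(W), (5,1)(W) — all W, so L
Every other cell has at least one move into one of the L cells above, so it is W.
The starting position (5,5) is L: whatever Player 1 does, the opponent receives a W position.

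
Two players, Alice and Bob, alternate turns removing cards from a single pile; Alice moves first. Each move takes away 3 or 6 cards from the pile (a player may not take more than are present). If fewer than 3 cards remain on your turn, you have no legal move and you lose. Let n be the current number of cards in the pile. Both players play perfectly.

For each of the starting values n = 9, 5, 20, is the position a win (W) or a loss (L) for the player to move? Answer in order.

Label each position W (a win for the player to move) or L (a loss). A position with no legal move is L; any other position is W exactly when some move reaches an L, and L when every move reaches a W.
n=0: no move → L
n=1: no move → L
n=2: no move → L
n=3: W (go to 0, an L position)
n=4: W (go to 1, an L position)
n=5: W (go to 2, an L position)
n=6: W (go to 0, an L position)
n=7: W (go to 1, an L position)
n=8: W (go to 2, an L position)
n=9: L (options 6(W), 3(W) are all W)
n=10: L (options 7(W), 4(W) are all W)
n=11: L (options 8(W), 5(W) are all W)
n=12: W (go to 9, an L position)
n=13: W (go to 10, an L position)
n=14: W (go to 11, an L position)
n=15: W (go to 9, an L position)
n=16: W (go to 10, an L position)
n=17: W (go to 11, an L position)
n=18: L (options 15(W), 12(W) are all W)
n=19: L (options 16(W), 13(W) are all W)
n=20: L (options 17(W), 14(W) are all W)

9: L, 5: W, 20: L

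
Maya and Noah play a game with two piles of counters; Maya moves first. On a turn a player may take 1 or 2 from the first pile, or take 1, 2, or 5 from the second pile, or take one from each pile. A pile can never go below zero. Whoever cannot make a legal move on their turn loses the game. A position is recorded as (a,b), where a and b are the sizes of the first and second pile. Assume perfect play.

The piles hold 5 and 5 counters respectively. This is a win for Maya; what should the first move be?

Label each position W (a win for the player to move) or L (a loss). A position with no legal move is L; any other position is W exactly when some move reaches an L, and L when every move reaches a W.
No move ever increases a pile, so every position that can arise here has a ≤ 5 and b ≤ 5; it is enough to label the cells with 0 ≤ a ≤ 5 and 0 ≤ b ≤ 5.
Every move lowers a or b (never raises either), so fill the grid row by row in increasing a, and left to right within a row: each cell's successors are then already labelled.
      b=0  b=1  b=2  b=3  b=4  b=5
a=0:    L    W    W    L    W    W
a=1:    W    W    L    W    W    L
a=2:    W    L    W    W    L    W
a=3:    L    W    W    L    W    W
a=4:    W    W    L    W    W    L
a=5:    W    L    W    W    L    W
Cells with no legal move (terminal, hence L): (0,0).
The remaining L cells, each justified by listing all of its moves:
(0,3): moves to (0,2)(W), (0,1)(W); every one is W ⇒ L
(1,2): moves to (0,2)(W), (1,1)(W), (1,0)(W), (0,1)(W); every one is W ⇒ L
(1,5): moves to (0,5)(W), (1,4)(W), (1,3)(W), (1,0)(W), (0,4)(W); every one is W ⇒ L
(2,1): moves to (1,1)(W), (0,1)(W), (2,0)(W), (1,0)(W); every one is W ⇒ L
(2,4): moves to (1,4)(W), (0,4)(W), (2,3)(W), (2,2)(W), (1,3)(W); every one is W ⇒ L
(3,0): moves to (2,0)(W), (1,0)(W); every one is W ⇒ L
(3,3): moves to (2,3)(W), (1,3)(W), (3,2)(W), (3,1)(W), (2,2)(W); every one is W ⇒ L
(4,2): moves to (3,2)(W), (2,2)(W), (4,1)(W), (4,0)(W), (3,1)(W); every one is W ⇒ L
(4,5): moves to (3,5)(W), (2,5)(W), (4,4)(W), (4,3)(W), (4,0)(W), (3,4)(W); every one is W ⇒ L
(5,1): moves to (4,1)(W), (3,1)(W), (5,0)(W), (4,0)(W); every one is W ⇒ L
(5,4): moves to (4,4)(W), (3,4)(W), (5,3)(W), (5,2)(W), (4,3)(W); every one is W ⇒ L
Every other cell has at least one move into one of the L cells above, so it is W.
From (5,5), the L positions reachable in one move are: (4,5), (5,4). Any move reaching one of these is winning.

Move to (4,5).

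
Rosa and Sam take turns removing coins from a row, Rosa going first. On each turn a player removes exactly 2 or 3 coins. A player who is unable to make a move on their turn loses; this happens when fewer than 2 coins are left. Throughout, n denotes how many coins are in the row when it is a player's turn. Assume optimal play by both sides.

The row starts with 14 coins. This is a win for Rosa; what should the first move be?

Use the standard recursion: the mover loses at a terminal position; elsewhere, the mover wins exactly when some move hands the opponent an L position.
n=0: no move → L
n=1: no move → L
n=2: reaches L-position 0 → W
n=3: reaches L-position 1 → W
n=4: reaches L-position 1 → W
n=5: only reaches 3(W), 2(W), all W → L
n=6: only reaches 4(W), 3(W), all W → L
n=7: reaches L-position 5 → W
n=8: reaches L-position 6 → W
n=9: reaches L-position 6 → W
n=10: only reaches 8(W), 7(W), all W → L
n=11: only reaches 9(W), 8(W), all W → L
n=12: reaches L-position 10 → W
n=13: reaches L-position 11 → W
n=14: reaches L-position 11 → W
From 14, the L positions reachable in one move are: 11.

Remove 3, leaving 11.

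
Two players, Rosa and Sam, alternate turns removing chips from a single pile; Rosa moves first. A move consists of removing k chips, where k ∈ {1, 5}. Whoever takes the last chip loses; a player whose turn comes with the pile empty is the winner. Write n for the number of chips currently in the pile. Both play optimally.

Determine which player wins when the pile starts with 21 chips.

Compute win/loss labels from the base case upward. A position with no move is W. Any other position is W if it can reach an L in one move, else L.
n=0: no move; the opponent has just taken the last chip and therefore loses → W
n=1: only reaches 0(W), which is W → L
n=2: reaches L-position 1 → W
n=3: only reaches 2(W), which is W → L
n=4: reaches L-position 3 → W
n=5: only reaches 4(W), 0(W), all W → L
n=6: reaches L-position 5 → W
n=7: only reaches 6(W), 2(W), all W → L
n=8: reaches L-position 7 → W
n=9: only reaches 8(W), 4(W), all W → L
n=10: reaches L-position 9 → W
n=11: only reaches 10(W), 6(W), all W → L
n=12: reaches L-position 11 → W
n=13: only reaches 12(W), 8(W), all W → L
n=14: reaches L-position 13 → W
n=15: only reaches 14(W), 10(W), all W → L
n=16: reaches L-position 15 → W
n=17: only reaches 16(W), 12(W), all W → L
n=18: reaches L-position 17 → W
n=19: only reaches 18(W), 14(W), all W → L
n=20: reaches L-position 19 → W
n=21: only reaches 20(W), 16(W), all W → L
The starting position 21 is L: whatever Rosa does, the opponent receives a W position.

Sam wins.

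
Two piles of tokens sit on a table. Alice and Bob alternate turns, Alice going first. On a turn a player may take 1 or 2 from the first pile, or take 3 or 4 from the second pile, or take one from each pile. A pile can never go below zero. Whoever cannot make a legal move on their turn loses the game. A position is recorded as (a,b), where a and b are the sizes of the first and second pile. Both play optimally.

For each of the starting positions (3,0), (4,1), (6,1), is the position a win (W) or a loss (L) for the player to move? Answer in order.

(3,0): L, (4,1): W, (6,1): L

Classify positions by backward induction: terminal positions (no move available) are L. From any other position, the mover wins iff some move reaches an L.
No move ever increases a pile, so every position that can arise here has a ≤ 6 and b ≤ 1; it is enough to label the cells with 0 ≤ a ≤ 6 and 0 ≤ b ≤ 1.
Every move lowers a or b (never raises either), so fill the grid row by row in increasing a, and left to right within a row: each cell's successors are then already labelled.
      b=0  b=1
a=0:    L    L
a=1:    W    W
a=2:    W    W
a=3:    L    L
a=4:    W    W
a=5:    W    W
a=6:    L    L
Cells with no legal move (terminal, hence L): (0,0), (0,1).
The remaining L cells, each justified by listing all of its moves:
(3,0): L (options (2,0)(W), (1,0)(W) are all W)
(3,1): L (options (2,1)(W), (1,1)(W), (2,0)(W) are all W)
(6,0): L (options (5,0)(W), (4,0)(W) are all W)
(6,1): L (options (5,1)(W), (4,1)(W), (5,0)(W) are all W)
Every other cell has at least one move into one of the L cells above, so it is W.
(3,0): one of the L cells justified above, so L
(4,1): the move to (3,1) reaches an L cell, so W
(6,1): one of the L cells justified above, so L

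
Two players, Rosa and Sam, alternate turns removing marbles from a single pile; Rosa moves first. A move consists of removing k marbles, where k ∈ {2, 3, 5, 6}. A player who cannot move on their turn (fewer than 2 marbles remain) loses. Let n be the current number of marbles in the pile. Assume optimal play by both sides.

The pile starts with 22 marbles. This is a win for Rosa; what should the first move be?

Remove 5, leaving 17.

Work bottom-up. With no move the player to move loses. Otherwise the position is W if at least one move leads to an L position for the opponent, and L if every move leads to a W.
n=0: no move → L
n=1: no move → L
n=2: W (go to 0, an L position)
n=3: W (go to 1, an L position)
n=4: W (go to 1, an L position)
n=5: W (go to 0, an L position)
n=6: W (go to 1, an L position)
n=7: W (go to 1, an L position)
n=8: L (options 6(W), 5(W), 3(W), 2(W) are all W)
n=9: L (options 7(W), 6(W), 4(W), 3(W) are all W)
n=10: W (go to 8, an L position)
n=11: W (go to 9, an L position)
n=12: W (go to 9, an L position)
n=13: W (go to 8, an L position)
n=14: W (go to 9, an L position)
n=15: W (go to 9, an L position)
n=16: L (options 14(W), 13(W), 11(W), 10(W) are all W)
n=17: L (options 15(W), 14(W), 12(W), 11(W) are all W)
n=18: W (go to 16, an L position)
n=19: W (go to 17, an L position)
n=20: W (go to 17, an L position)
n=21: W (go to 16, an L position)
n=22: W (go to 17, an L position)
From 22, the L positions reachable in one move are: 17, 16. Any move reaching one of these is winning.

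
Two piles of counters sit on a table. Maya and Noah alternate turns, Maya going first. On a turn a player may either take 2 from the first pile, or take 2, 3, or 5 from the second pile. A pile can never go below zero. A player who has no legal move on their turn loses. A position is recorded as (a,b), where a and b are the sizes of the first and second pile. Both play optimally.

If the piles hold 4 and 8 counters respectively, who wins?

Label each position W (a win for the player to move) or L (a loss). A position with no legal move is L; any other position is W exactly when some move reaches an L, and L when every move reaches a W.
No move ever increases a pile, so every position that can arise here has a ≤ 4 and b ≤ 8; it is enough to label the cells with 0 ≤ a ≤ 4 and 0 ≤ b ≤ 8.
Every move lowers a or b (never raises either), so fill the grid row by row in increasing a, and left to right within a row: each cell's successors are then already labelled.
      b=0  b=1  b=2  b=3  b=4  b=5  b=6  b=7  b=8
a=0:    L    L    W    W    W    W    W    L    L
a=1:    L    L    W    W    W    W    W    L    L
a=2:    W    W    L    L    W    W    W    W    W
a=3:    W    W    L    L    W    W    W    W    W
a=4:    L    L    W    W    W    W    W    L    L
Cells with no legal move (terminal, hence L): (0,0), (0,1), (1,0), (1,1).
The remaining L cells, each justified by listing all of its moves:
(0,7): L (options (0,5)(W), (0,4)(W), (0,2)(W) are all W)
(0,8): L (options (0,6)(W), (0,5)(W), (0,3)(W) are all W)
(1,7): L (options (1,5)(W), (1,4)(W), (1,2)(W) are all W)
(1,8): L (options (1,6)(W), (1,5)(W), (1,3)(W) are all W)
(2,2): L (options (0,2)(W), (2,0)(W) are all W)
(2,3): L (options (0,3)(W), (2,1)(W), (2,0)(W) are all W)
(3,2): L (options (1,2)(W), (3,0)(W) are all W)
(3,3): L (options (1,3)(W), (3,1)(W), (3,0)(W) are all W)
(4,0): L (sole option (2,0)(W) is W)
(4,1): L (sole option (2,1)(W) is W)
(4,7): L (options (2,7)(W), (4,5)(W), (4,4)(W), (4,2)(W) are all W)
(4,8): L (options (2,8)(W), (4,6)(W), (4,5)(W), (4,3)(W) are all W)
Every other cell has at least one move into one of the L cells above, so it is W.
Every move from (4,8) reaches a W position, so the mover loses.

Noah wins.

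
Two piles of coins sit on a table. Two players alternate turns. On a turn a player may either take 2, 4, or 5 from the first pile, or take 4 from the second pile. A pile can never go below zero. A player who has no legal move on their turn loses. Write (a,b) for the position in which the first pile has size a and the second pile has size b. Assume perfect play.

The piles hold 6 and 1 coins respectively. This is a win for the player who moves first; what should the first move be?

Move to (1,1).

Build the W/L table. Terminal = L. A non-terminal position is W if it has a move to some L; otherwise it is L.
No move ever increases a pile, so every position that can arise here has a ≤ 6 and b ≤ 1; it is enough to label the cells with 0 ≤ a ≤ 6 and 0 ≤ b ≤ 1.
Every move lowers a or b (never raises either), so fill the grid row by row in increasing a, and left to right within a row: each cell's successors are then already labelled.
      b=0  b=1
a=0:    L    L
a=1:    L    L
a=2:    W    W
a=3:    W    W
a=4:    W    W
a=5:    W    W
a=6:    W    W
Cells with no legal move (terminal, hence L): (0,0), (0,1), (1,0), (1,1).
Every other cell has at least one move into one of the L cells above, so it is W.
From (6,1), the L positions reachable in one move are: (1,1).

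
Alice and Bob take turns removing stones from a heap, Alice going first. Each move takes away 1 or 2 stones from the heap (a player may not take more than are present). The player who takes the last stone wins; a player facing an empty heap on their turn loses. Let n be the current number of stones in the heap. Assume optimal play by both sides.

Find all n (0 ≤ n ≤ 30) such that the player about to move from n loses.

0, 3, 6, 9, 12, 15, 18, 21, 24, 27, 30

Label each position W (a win for the player to move) or L (a loss). A position with no legal move is L; any other position is W exactly when some move reaches an L, and L when every move reaches a W.
n=0: no move → L
n=1: W (go to 0, an L position)
n=2: W (go to 0, an L position)
n=3: L (options 2(W), 1(W) are all W)
n=4: W (go to 3, an L position)
n=5: W (go to 3, an L position)
n=6: L (options 5(W), 4(W) are all W)
n=7: W (go to 6, an L position)
n=8: W (go to 6, an L position)
n=9: L (options 8(W), 7(W) are all W)
n=10: W (go to 9, an L position)
n=11: W (go to 9, an L position)
n=12: L (options 11(W), 10(W) are all W)
n=13: W (go to 12, an L position)
n=14: W (go to 12, an L position)
n=15: L (options 14(W), 13(W) are all W)
n=16: W (go to 15, an L position)
n=17: W (go to 15, an L position)
n=18: L (options 17(W), 16(W) are all W)
n=19: W (go to 18, an L position)
n=20: W (go to 18, an L position)
n=21: L (options 20(W), 19(W) are all W)
n=22: W (go to 21, an L position)
n=23: W (go to 21, an L position)
n=24: L (options 23(W), 22(W) are all W)
n=25: W (go to 24, an L position)
n=26: W (go to 24, an L position)
n=27: L (options 26(W), 25(W) are all W)
n=28: W (go to 27, an L position)
n=29: W (go to 27, an L position)
n=30: L (options 29(W), 28(W) are all W)
The losing starting values of n are exactly the entries labelled L in this table (11 of them).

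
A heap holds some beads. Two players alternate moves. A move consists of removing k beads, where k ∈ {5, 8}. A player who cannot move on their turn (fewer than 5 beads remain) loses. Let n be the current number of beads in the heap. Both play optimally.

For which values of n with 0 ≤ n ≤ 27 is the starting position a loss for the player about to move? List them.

Label each position W (a win for the player to move) or L (a loss). A position with no legal move is L; any other position is W exactly when some move reaches an L, and L when every move reaches a W.
n=0: no move → L
n=1: no move → L
n=2: no move → L
n=3: no move → L
n=4: no move → L
n=5: W (go to 0, an L position)
n=6: W (go to 1, an L position)
n=7: W (go to 2, an L position)
n=8: W (go to 3, an L position)
n=9: W (go to 4, an L position)
n=10: W (go to 2, an L position)
n=11: W (go to 3, an L position)
n=12: W (go to 4, an L position)
n=13: L (options 8(W), 5(W) are all W)
n=14: L (options 9(W), 6(W) are all W)
n=15: L (options 10(W), 7(W) are all W)
n=16: L (options 11(W), 8(W) are all W)
n=17: L (options 12(W), 9(W) are all W)
n=18: W (go to 13, an L position)
n=19: W (go to 14, an L position)
n=20: W (go to 15, an L position)
n=21: W (go to 16, an L position)
n=22: W (go to 17, an L position)
n=23: W (go to 15, an L position)
n=24: W (go to 16, an L position)
n=25: W (go to 17, an L position)
n=26: L (options 21(W), 18(W) are all W)
n=27: L (options 22(W), 19(W) are all W)
The losing starting values of n are exactly the entries labelled L in this table (12 of them).

0, 1, 2, 3, 4, 13, 14, 15, 16, 17, 26, 27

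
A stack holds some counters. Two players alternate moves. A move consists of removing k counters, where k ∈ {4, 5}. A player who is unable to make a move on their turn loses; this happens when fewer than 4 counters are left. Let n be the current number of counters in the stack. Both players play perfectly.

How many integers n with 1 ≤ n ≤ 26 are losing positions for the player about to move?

11

Classify positions by backward induction: terminal positions (no move available) are L. From any other position, the mover wins iff some move reaches an L.
n=0: no move → L
n=1: no move → L
n=2: no move → L
n=3: no move → L
n=4: W (go to 0, an L position)
n=5: W (go to 1, an L position)
n=6: W (go to 2, an L position)
n=7: W (go to 3, an L position)
n=8: W (go to 3, an L position)
n=9: L (options 5(W), 4(W) are all W)
n=10: L (options 6(W), 5(W) are all W)
n=11: L (options 7(W), 6(W) are all W)
n=12: L (options 8(W), 7(W) are all W)
n=13: W (go to 9, an L position)
n=14: W (go to 10, an L position)
n=15: W (go to 11, an L position)
n=16: W (go to 12, an L position)
n=17: W (go to 12, an L position)
n=18: L (options 14(W), 13(W) are all W)
n=19: L (options 15(W), 14(W) are all W)
n=20: L (options 16(W), 15(W) are all W)
n=21: L (options 17(W), 16(W) are all W)
n=22: W (go to 18, an L position)
n=23: W (go to 19, an L position)
n=24: W (go to 20, an L position)
n=25: W (go to 21, an L position)
n=26: W (go to 21, an L position)
L entries with 1 ≤ n ≤ 26 (n=0 is outside the asked range and is not counted): n = 1, 2, 3, 9, 10, 11, 12, 18, 19, 20, 21; that makes 11.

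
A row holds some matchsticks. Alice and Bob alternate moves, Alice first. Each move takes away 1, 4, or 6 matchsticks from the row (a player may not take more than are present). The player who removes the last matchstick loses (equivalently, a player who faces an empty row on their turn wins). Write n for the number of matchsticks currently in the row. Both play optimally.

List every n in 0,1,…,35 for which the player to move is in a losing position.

Work bottom-up. With no move the player to move wins. Otherwise the position is W if at least one move leads to an L position for the opponent, and L if every move leads to a W.
n=0: no move; the opponent has just taken the last matchstick and therefore loses → W
n=1: →0(W) only, which is W, so L
n=2: →1(L), so W
n=3: →2(W) only, which is W, so L
n=4: →3(L), so W
n=5: →1(L), so W
n=6: →5(W), 2(W), 0(W) — all W, so L
n=7: →6(L), so W
n=8: →7(W), 4(W), 2(W) — all W, so L
n=9: →8(L), so W
n=10: →6(L), so W
n=11: →10(W), 7(W), 5(W) — all W, so L
n=12: →11(L), so W
n=13: →12(W), 9(W), 7(W) — all W, so L
n=14: →13(L), so W
n=15: →11(L), so W
n=16: →15(W), 12(W), 10(W) — all W, so L
n=17: →16(L), so W
n=18: →17(W), 14(W), 12(W) — all W, so L
n=19: →18(L), so W
n=20: →16(L), so W
n=21: →20(W), 17(W), 15(W) — all W, so L
n=22: →21(L), so W
n=23: →22(W), 19(W), 17(W) — all W, so L
n=24: →23(L), so W
n=25: →21(L), so W
n=26: →25(W), 22(W), 20(W) — all W, so L
n=27: →26(L), so W
n=28: →27(W), 24(W), 22(W) — all W, so L
n=29: →28(L), so W
n=30: →26(L), so W
n=31: →30(W), 27(W), 25(W) — all W, so L
n=32: →31(L), so W
n=33: →32(W), 29(W), 27(W) — all W, so L
n=34: →33(L), so W
n=35: →31(L), so W
The losing starting values of n are exactly the entries labelled L in this table (14 of them).

1, 3, 6, 8, 11, 13, 16, 18, 21, 23, 26, 28, 31, 33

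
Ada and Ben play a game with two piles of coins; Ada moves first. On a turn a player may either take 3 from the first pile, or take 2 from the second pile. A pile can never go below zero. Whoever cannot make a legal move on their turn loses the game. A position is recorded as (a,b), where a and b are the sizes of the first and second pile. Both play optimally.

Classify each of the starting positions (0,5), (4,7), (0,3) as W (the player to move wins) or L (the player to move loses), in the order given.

(0,5): L, (4,7): L, (0,3): W

Build the W/L table. Terminal = L. A non-terminal position is W if it has a move to some L; otherwise it is L.
No move ever increases a pile, so every position that can arise here has a ≤ 4 and b ≤ 7; it is enough to label the cells with 0 ≤ a ≤ 4 and 0 ≤ b ≤ 7.
Every move lowers a or b (never raises either), so fill the grid row by row in increasing a, and left to right within a row: each cell's successors are then already labelled.
      b=0  b=1  b=2  b=3  b=4  b=5  b=6  b=7
a=0:    L    L    W    W    L    L    W    W
a=1:    L    L    W    W    L    L    W    W
a=2:    L    L    W    W    L    L    W    W
a=3:    W    W    L    L    W    W    L    L
a=4:    W    W    L    L    W    W    L    L
Cells with no legal move (terminal, hence L): (0,0), (0,1), (1,0), (1,1), (2,0), (2,1).
The remaining L cells, each justified by listing all of its moves:
(0,4): only reaches (0,2)(W), which is W → L
(0,5): only reaches (0,3)(W), which is W → L
(1,4): only reaches (1,2)(W), which is W → L
(1,5): only reaches (1,3)(W), which is W → L
(2,4): only reaches (2,2)(W), which is W → L
(2,5): only reaches (2,3)(W), which is W → L
(3,2): only reaches (0,2)(W), (3,0)(W), all W → L
(3,3): only reaches (0,3)(W), (3,1)(W), all W → L
(3,6): only reaches (0,6)(W), (3,4)(W), all W → L
(3,7): only reaches (0,7)(W), (3,5)(W), all W → L
(4,2): only reaches (1,2)(W), (4,0)(W), all W → L
(4,3): only reaches (1,3)(W), (4,1)(W), all W → L
(4,6): only reaches (1,6)(W), (4,4)(W), all W → L
(4,7): only reaches (1,7)(W), (4,5)(W), all W → L
Every other cell has at least one move into one of the L cells above, so it is W.
(0,5): one of the L cells justified above, so L
(4,7): one of the L cells justified above, so L
(0,3): the move to (0,1) reaches an L cell, so W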